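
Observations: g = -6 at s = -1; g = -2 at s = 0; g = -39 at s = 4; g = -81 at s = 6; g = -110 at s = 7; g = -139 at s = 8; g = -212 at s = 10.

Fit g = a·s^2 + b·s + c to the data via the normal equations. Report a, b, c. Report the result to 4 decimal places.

a = -1.9873, b = -1.0296, c = -3.6248

Setting ∂/∂a … = 0 gives: 18050·a + 2134·b + 266·c = -39032;  2134·a + 266·b + 34·c = -4638;  266·a + 34·b + 7·c = -589.
Inverting the 3×3 Gram matrix, [a, b, c]ᵀ = [-320105/161076, -165845/161076, -48656/13423]ᵀ.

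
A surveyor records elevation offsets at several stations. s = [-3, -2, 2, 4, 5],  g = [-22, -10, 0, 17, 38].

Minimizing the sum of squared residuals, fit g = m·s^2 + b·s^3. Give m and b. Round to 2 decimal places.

m = -1.00, b = 0.51

Entries of XᵀX: Σs^2·s^2 = 994, Σs^2·s^3 = 3906, Σs^3·s^3 = 20578.
Right-hand side: Σs^2·g = 984, Σs^3·g = 6512.
So XᵀX·[m, b]ᵀ = Xᵀg: [[994, 3906]; [3906, 20578]]·[m, b]ᵀ = [984, 6512]ᵀ.
Eliminating b: 20578·(row 1) − 3906·(row 2) gives 5197696·m = 20578·984 − 3906·6512 = -5187120, so m = -324195/324856.
Then b = (6512 − 3906·(-324195/324856))/20578 = 23477/46408.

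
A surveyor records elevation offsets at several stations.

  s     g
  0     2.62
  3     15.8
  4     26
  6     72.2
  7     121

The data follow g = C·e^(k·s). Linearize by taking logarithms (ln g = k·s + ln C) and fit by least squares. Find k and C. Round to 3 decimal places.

Taking logs, ln g = k·s + ln C, so regress ln g on s.
Σs = 20.0000, Σ(s)² = 110.0000, Σln g = 16.0565, Σs·ln g = 80.5596.
Equations: 110.0000·k + 20.0000·ln C = 80.5596;  20.0000·k + 5·ln C = 16.0565.
Δ = 110.0000·5 − (20.0000)² = 150.0000; k = (80.5596·5 − 20.0000·16.0565)/150.0000 = 0.54445, ln C = (110.0000·16.0565 − 20.0000·80.5596)/150.0000 = 1.03350, so C = exp(1.03350) = 2.81088.

k = 0.544, C = 2.811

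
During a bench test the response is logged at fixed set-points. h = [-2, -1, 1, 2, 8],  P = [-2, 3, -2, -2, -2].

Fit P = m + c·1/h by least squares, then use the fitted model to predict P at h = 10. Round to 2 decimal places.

The normal equations are: 5·m + (1/8)·c = -5;  (1/8)·m + (161/64)·c = -21/4.
(Σ1 = 5, Σ1/h = 1/8, Σ1/h·1/h = 161/64, ΣP = -5, Σ1/h·P = -21/4.)
Eliminating c: (161/64)·(row 1) − (1/8)·(row 2) gives (201/16)·m = (161/64)·(-5) − (1/8)·(-21/4) = -763/64, so m = -763/804.
Then c = ((-21/4) − (1/8)·(-763/804))/(161/64) = -410/201.
At h = 10: P̂ = (-763/804)·(1) + (-410/201)·(1/10) = -309/268.

P̂ = -1.15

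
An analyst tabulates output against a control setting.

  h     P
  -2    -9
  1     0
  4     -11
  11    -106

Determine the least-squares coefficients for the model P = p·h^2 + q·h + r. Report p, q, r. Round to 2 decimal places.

The normal equations are: 14914·p + 1388·q + 142·r = -13038;  1388·p + 142·q + 14·r = -1192;  142·p + 14·q + 4·r = -126.
Row-reducing yields p = -3539/3453, q = 6022/3453, r = -1404/1151.

p = -1.02, q = 1.74, r = -1.22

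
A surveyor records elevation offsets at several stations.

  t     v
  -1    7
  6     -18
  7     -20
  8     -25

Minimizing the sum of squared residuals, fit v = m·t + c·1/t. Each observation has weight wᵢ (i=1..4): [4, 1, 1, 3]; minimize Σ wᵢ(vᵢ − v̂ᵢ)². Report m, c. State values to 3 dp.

Setting ∂/∂m … = 0 gives: 281·m + 9·c = -876;  9·m + (115579/28224)·c = -2421/56.
Eliminating c: (115579/28224)·(row 1) − 9·(row 2) gives (30191555/28224)·m = (115579/28224)·(-876) − 9·(-2421/56) = -7522129/2352, so m = -90265548/30191555.
Then c = ((-2421/56) − 9·(-90265548/30191555))/(115579/28224) = -120353688/30191555.

m = -2.990, c = -3.986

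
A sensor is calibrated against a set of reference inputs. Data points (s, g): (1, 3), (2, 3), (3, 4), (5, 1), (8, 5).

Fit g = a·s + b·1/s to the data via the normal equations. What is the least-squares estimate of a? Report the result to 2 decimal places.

XᵀX·[a, b]ᵀ = Xᵀg reads: 103·a + 5·b = 66;  5·a + (20401/14400)·b = 799/120.
(Σs·s = 103, Σs·1/s = 5, Σ1/s·1/s = 20401/14400, Σs·g = 66, Σ1/s·g = 799/120.)
Δ = 103·(20401/14400) − 5² = 1741303/14400.
a = (66·(20401/14400) − 5·(799/120))/(1741303/14400) = 867066/1741303; b = (103·(799/120) − 5·66)/(1741303/14400) = 5123640/1741303.

a = 0.50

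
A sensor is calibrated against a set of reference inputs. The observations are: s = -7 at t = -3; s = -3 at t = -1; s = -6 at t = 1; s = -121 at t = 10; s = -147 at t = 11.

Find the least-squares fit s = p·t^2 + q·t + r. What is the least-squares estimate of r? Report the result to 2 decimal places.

With design matrix X, XᵀX = [[24724, 2304, 232]; [2304, 232, 18]; [232, 18, 5]] and Xᵀs = [-29959, -2809, -284]ᵀ.
Row-reducing yields p = -227115/220756, q = -363733/220756, r = -345683/110378.

r = -3.13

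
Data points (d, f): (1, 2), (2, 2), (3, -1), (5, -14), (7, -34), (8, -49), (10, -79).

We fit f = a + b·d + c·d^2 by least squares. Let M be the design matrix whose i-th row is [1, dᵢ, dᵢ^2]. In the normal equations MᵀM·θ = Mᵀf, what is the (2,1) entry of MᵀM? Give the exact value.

Row 2 ↔ basis d, column 1 ↔ basis 1, so (MᵀM)_{2,1} = Σᵢ d = (1)·(1) + (2)·(1) + (3)·(1) + (5)·(1) + (7)·(1) + (8)·(1) + (10)·(1) = 36.

36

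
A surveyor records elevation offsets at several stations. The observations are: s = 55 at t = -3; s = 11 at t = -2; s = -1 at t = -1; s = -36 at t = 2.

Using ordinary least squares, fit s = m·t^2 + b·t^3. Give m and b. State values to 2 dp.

m = -3.03, b = -3.03

Normal-equation sums: Σt^2·t^2 = 114, Σt^2·t^3 = -244, Σt^3·t^3 = 858.
Moment sums: Σt^2·s = 394, Σt^3·s = -1860.
So AᵀA·[m, b]ᵀ = Aᵀs: [[114, -244]; [-244, 858]]·[m, b]ᵀ = [394, -1860]ᵀ.
Δ = 114·858 − (-244)² = 38276.
m = (394·858 − (-244)·(-1860))/38276 = -28947/9569; b = (114·(-1860) − (-244)·394)/38276 = -28976/9569.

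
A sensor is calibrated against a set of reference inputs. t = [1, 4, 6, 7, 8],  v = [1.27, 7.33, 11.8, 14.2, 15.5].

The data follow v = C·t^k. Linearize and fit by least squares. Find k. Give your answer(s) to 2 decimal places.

Linearized form: ln v = k·ln t + ln C. From the 5 transformed points,
Sums: Σln t = 7.2034, Σ(ln t)² = 13.2429, Σln v = 10.0932, Σln t·ln v = 18.0461.
Normal system: [[13.2429, 7.2034]; [7.2034, 5]]·[k, ln C]ᵀ = [18.0461, 10.0932]ᵀ.
Δ = 13.2429·5 − (7.2034)² = 14.3252; k = (18.0461·5 − 7.2034·10.0932)/14.3252 = 1.22338, ln C = (13.2429·10.0932 − 7.2034·18.0461)/14.3252 = 0.25613.

k = 1.22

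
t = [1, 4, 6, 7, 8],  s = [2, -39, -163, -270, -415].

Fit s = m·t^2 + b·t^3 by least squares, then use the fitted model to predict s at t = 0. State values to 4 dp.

AᵀA·[m, b]ᵀ = Aᵀs reads: 8050·m + 58376·b = -46280;  58376·m + 430546·b = -342792.
(Σt^2·t^2 = 8050, Σt^2·t^3 = 58376, Σt^3·t^3 = 430546, Σt^2·s = -46280, Σt^3·s = -342792.)
Eliminating b: 430546·(row 1) − 58376·(row 2) gives 58137924·m = 430546·(-46280) − 58376·(-342792) = 85156912, so m = 21289228/14534481.
Then b = ((-342792) − 58376·(21289228/14534481))/430546 = -14458580/14534481.
At t = 0: ŝ = (21289228/14534481)·(0) + (-14458580/14534481)·(0) = 0.

ŝ = 0.0000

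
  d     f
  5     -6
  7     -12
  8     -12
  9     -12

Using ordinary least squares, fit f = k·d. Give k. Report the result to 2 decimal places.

Forming XᵀX = [[219]] and Xᵀf = [-318]ᵀ gives XᵀX·[k]ᵀ = Xᵀf.
Hence k = -318 / 219 ≈ -1.45205.

k = -1.45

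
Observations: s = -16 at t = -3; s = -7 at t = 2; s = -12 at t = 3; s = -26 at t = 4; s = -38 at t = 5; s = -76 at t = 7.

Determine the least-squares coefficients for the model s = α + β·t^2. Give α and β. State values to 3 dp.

α = -0.494, β = -1.536

Setting ∂/∂α … = 0 gives: 6·α + 112·β = -175;  112·α + 3460·β = -5370.
(Σ1 = 6, Σt^2 = 112, Σt^2·t^2 = 3460, Σs = -175, Σt^2·s = -5370.)
Determinant 6·3460 − 112² = 8216.
α = ((-175)·3460 − 112·(-5370))/8216 = -1015/2054; β = (6·(-5370) − 112·(-175))/8216 = -3155/2054.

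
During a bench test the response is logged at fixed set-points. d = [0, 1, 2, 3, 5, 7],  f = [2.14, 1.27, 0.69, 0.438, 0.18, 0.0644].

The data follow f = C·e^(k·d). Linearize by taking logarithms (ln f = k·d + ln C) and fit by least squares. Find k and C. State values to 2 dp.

Linearized form: ln f = k·d + ln C. From the 6 transformed points,
XᵀX = [[88.0000, 18.0000]; [18.0000, 6]], rhs = [-30.7522, -4.6542]ᵀ  (here Σd = 18.0000, Σ(d)² = 88.0000, Σln f = -4.6542, Σd·ln f = -30.7522).
Solving (det = 204.0000): k = -0.49381, ln C = 0.70573, so C = exp(0.70573) = 2.02532.

k = -0.49, C = 2.03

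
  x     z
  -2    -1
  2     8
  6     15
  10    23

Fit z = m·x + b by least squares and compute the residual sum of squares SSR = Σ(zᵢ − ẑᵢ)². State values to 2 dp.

From the data, Σx·x = 144, Σx = 16, Σ1 = 4.
Right-hand side: Σx·z = 338, Σz = 45.
Normal equations: [[144, 16]; [16, 4]]·[m, b]ᵀ = [338, 45]ᵀ.
Determinant 144·4 − 16² = 320.
m = (338·4 − 16·45)/320 = 79/40; b = (144·45 − 16·338)/320 = 67/20.
Residuals: -2/5, 7/10, -1/5, -1/10; SSR = 7/10.

SSR = 0.70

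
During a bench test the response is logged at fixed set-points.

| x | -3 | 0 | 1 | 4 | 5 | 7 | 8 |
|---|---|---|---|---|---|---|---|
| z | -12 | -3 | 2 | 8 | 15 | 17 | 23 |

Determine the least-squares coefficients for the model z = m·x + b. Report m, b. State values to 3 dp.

Normal-equation sums: Σx·x = 164, Σx = 22, Σ1 = 7.
And Σx·z = 448, Σz = 50.
Eliminating b: 7·(row 1) − 22·(row 2) gives 664·m = 7·448 − 22·50 = 2036, so m = 509/166.
Then b = (50 − 22·(509/166))/7 = -207/83.

m = 3.066, b = -2.494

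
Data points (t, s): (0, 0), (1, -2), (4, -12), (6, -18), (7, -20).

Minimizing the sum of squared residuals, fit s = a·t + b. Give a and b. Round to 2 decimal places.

Normal-equation sums: Σt·t = 102, Σt = 18, Σ1 = 5.
For Mᵀs: Σt·s = -298, Σs = -52.
MᵀM·[a, b]ᵀ = Mᵀs becomes [[102, 18]; [18, 5]]·[a, b]ᵀ = [-298, -52]ᵀ.
Δ = 102·5 − 18² = 186.
a = ((-298)·5 − 18·(-52))/186 = -277/93; b = (102·(-52) − 18·(-298))/186 = 10/31.

a = -2.98, b = 0.32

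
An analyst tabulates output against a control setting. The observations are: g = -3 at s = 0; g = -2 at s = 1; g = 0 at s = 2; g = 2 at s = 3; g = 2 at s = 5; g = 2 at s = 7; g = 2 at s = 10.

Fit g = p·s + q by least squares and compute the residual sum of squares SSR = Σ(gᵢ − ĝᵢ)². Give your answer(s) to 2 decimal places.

Sums needed: Σs·s = 188, Σs = 28, Σ1 = 7.
For Mᵀg: Σs·g = 48, Σg = 3.
Eliminating q: 7·(row 1) − 28·(row 2) gives 532·p = 7·48 − 28·3 = 252, so p = 9/19.
Then q = (3 − 28·(9/19))/7 = -195/133.
Residuals: -204/133, -134/133, 69/133, 272/133, 146/133, 20/133, -169/133; SSR = 1418/133.

SSR = 10.66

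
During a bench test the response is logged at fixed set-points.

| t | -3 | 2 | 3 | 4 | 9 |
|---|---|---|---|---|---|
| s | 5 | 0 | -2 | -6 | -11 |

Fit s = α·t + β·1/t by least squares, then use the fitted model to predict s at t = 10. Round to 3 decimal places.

Setting ∂/∂α … = 0 gives: 119·α + 5·β = -144;  5·α + (709/1296)·β = -91/18.
Determinant 119·(709/1296) − 5² = 51971/1296.
α = ((-144)·(709/1296) − 5·(-91/18))/(51971/1296) = -69336/51971; β = (119·(-91/18) − 5·(-144))/(51971/1296) = 153432/51971.
At t = 10: ŝ = (-69336/51971)·(10) + (153432/51971)·(1/10) = -3390084/259855.

ŝ = -13.046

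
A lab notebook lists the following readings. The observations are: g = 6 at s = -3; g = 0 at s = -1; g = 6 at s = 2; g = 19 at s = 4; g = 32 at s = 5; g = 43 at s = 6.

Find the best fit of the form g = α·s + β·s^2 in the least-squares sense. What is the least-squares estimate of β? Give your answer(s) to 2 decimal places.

Setting ∂/∂α … = 0 gives: 91·α + 385·β = 488;  385·α + 2275·β = 2730.
(Σs·s = 91, Σs·s^2 = 385, Σs^2·s^2 = 2275, Σs·g = 488, Σs^2·g = 2730.)
Determinant 91·2275 − 385² = 58800.
α = (488·2275 − 385·2730)/58800 = 169/168; β = (91·2730 − 385·488)/58800 = 173/168.

β = 1.03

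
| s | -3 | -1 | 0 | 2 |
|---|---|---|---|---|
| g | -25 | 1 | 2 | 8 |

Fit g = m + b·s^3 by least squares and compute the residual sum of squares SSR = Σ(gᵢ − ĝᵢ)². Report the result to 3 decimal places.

Compute the Gram sums: Σ1 = 4, Σs^3 = -20, Σs^3·s^3 = 794.
Moment sums: Σg = -14, Σs^3·g = 738.
det = 4·794 − (-20)² = 2776.
m = ((-14)·794 − (-20)·738)/2776 = 911/694; b = (4·738 − (-20)·(-14))/2776 = 334/347.
Residuals: -225/694, 451/694, 477/694, -703/694; SSR = 703/347.

SSR = 2.026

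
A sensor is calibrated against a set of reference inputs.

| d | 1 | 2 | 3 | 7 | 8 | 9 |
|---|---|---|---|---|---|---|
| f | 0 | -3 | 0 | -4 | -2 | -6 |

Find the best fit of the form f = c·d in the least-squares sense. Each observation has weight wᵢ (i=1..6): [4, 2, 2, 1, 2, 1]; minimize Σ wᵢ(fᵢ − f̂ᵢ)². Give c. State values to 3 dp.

The normal equations are: 288·c = -126.
Hence c = -126 / 288 ≈ -0.4375.

c = -0.438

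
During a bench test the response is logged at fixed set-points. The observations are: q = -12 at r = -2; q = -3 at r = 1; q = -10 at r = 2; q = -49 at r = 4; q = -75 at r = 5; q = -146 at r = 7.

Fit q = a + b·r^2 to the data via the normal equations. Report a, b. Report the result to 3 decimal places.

From the data, Σ1 = 6, Σr^2 = 99, Σr^2·r^2 = 3315.
Moment sums: Σq = -295, Σr^2·q = -9904.
Δ = 6·3315 − 99² = 10089.
a = ((-295)·3315 − 99·(-9904))/10089 = 857/3363; b = (6·(-9904) − 99·(-295))/10089 = -10073/3363.

a = 0.255, b = -2.995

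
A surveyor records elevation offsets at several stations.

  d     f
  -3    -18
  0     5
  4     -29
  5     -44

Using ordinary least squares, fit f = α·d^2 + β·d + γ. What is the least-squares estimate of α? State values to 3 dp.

With design matrix M, MᵀM = [[962, 162, 50]; [162, 50, 6]; [50, 6, 4]] and Mᵀf = [-1726, -282, -86]ᵀ.
Inverting the 3×3 Gram matrix, [α, β, γ]ᵀ = [-3345/1562, 1269/1562, 3163/781]ᵀ.

α = -2.141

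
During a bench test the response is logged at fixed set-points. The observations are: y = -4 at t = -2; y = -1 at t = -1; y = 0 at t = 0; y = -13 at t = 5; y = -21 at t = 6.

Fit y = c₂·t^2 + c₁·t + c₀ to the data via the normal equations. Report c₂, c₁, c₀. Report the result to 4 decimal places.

c₂ = -0.7184, c₁ = 0.8091, c₀ = 0.3882

Compute the Gram sums: Σt^2·t^2 = 1938, Σt^2·t = 332, Σt^2 = 66, Σt·t = 66, Σt = 8, Σ1 = 5.
And Σt^2·y = -1098, Σt·y = -182, Σy = -39.
MᵀM·[c₂, c₁, c₀]ᵀ = Mᵀy becomes [[1938, 332, 66]; [332, 66, 8]; [66, 8, 5]]·[c₂, c₁, c₀]ᵀ = [-1098, -182, -39]ᵀ.
Row-reducing yields c₂ = -4936/6871, c₁ = 5559/6871, c₀ = 2667/6871.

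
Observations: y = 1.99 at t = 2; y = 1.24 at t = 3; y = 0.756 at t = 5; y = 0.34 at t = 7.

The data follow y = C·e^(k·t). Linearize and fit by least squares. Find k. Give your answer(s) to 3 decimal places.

k = -0.339

Taking logs, ln y = k·t + ln C, so regress ln y on t.
Σt = 17.0000, Σ(t)² = 87.0000, Σln y = -0.4553, Σt·ln y = -6.9286.
Normal system: [[87.0000, 17.0000]; [17.0000, 4]]·[k, ln C]ᵀ = [-6.9286, -0.4553]ᵀ.
Δ = 87.0000·4 − (17.0000)² = 59.0000; k = (-6.9286·4 − 17.0000·-0.4553)/59.0000 = -0.33856, ln C = (87.0000·-0.4553 − 17.0000·-6.9286)/59.0000 = 1.32504.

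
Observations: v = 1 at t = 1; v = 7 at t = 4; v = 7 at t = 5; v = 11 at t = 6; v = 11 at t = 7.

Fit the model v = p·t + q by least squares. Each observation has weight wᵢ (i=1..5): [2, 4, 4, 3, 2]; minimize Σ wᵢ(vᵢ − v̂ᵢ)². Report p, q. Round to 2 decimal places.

Entries of AᵀWA: Σwᵢ·t·t = 372, Σwᵢ·t = 70, Σwᵢ·1 = 15.
And Σwᵢ·t·v = 606, Σwᵢ·v = 113.
So AᵀWA·[p, q]ᵀ = AᵀWv: [[372, 70]; [70, 15]]·[p, q]ᵀ = [606, 113]ᵀ.
Determinant 372·15 − 70² = 680.
p = (606·15 − 70·113)/680 = 59/34; q = (372·113 − 70·606)/680 = -48/85.

p = 1.74, q = -0.56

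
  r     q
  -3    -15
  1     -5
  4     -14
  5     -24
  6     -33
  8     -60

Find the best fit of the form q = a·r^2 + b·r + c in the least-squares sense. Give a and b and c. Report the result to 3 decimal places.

Sums needed: Σr^2·r^2 = 6355, Σr^2·r = 891, Σr^2 = 151, Σr·r = 151, Σr = 21, Σ1 = 6.
And Σr^2·q = -5992, Σr·q = -814, Σq = -151.
So AᵀA·[a, b, c]ᵀ = Aᵀq: [[6355, 891, 151]; [891, 151, 21]; [151, 21, 6]]·[a, b, c]ᵀ = [-5992, -814, -151]ᵀ.
Solving the 3×3 system (Gaussian elimination) gives a = -9956/9989, b = 48851/49945, c = -175131/49945.

a = -0.997, b = 0.978, c = -3.506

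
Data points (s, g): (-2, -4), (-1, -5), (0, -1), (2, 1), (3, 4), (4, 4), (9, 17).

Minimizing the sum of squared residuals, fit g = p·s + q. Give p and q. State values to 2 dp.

Setting ∂/∂p … = 0 gives: 115·p + 15·q = 196;  15·p + 7·q = 16.
det = 115·7 − 15² = 580.
p = (196·7 − 15·16)/580 = 283/145; q = (115·16 − 15·196)/580 = -55/29.

p = 1.95, q = -1.90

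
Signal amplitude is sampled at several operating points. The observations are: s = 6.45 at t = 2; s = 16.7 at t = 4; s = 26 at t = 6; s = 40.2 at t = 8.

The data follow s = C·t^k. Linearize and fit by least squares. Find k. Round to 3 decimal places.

k = 1.301

With ln sᵢ as the transformed response and ln tᵢ as the regressor:
Over the data: Σln t = 5.9506, Σ(ln t)² = 9.9367, Σln s = 11.6315, Σln t·ln s = 18.7140.
Normal system: [[9.9367, 5.9506]; [5.9506, 4]]·[k, ln C]ᵀ = [18.7140, 11.6315]ᵀ.
Δ = 9.9367·4 − (5.9506)² = 4.3368; k = (18.7140·4 − 5.9506·11.6315)/4.3368 = 1.30078, ln C = (9.9367·11.6315 − 5.9506·18.7140)/4.3368 = 0.97274.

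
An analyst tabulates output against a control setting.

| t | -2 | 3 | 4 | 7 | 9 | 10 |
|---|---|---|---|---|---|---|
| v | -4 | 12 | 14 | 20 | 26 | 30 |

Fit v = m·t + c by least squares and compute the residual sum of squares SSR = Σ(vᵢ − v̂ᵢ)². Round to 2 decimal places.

Setting ∂/∂m … = 0 gives: 259·m + 31·c = 774;  31·m + 6·c = 98.
(Σt·t = 259, Σt = 31, Σ1 = 6, Σt·v = 774, Σv = 98.)
det = 259·6 − 31² = 593.
m = (774·6 − 31·98)/593 = 1606/593; c = (259·98 − 31·774)/593 = 1388/593.
Residuals: -548/593, 910/593, 490/593, -770/593, -424/593, 342/593; SSR = 3808/593.

SSR = 6.42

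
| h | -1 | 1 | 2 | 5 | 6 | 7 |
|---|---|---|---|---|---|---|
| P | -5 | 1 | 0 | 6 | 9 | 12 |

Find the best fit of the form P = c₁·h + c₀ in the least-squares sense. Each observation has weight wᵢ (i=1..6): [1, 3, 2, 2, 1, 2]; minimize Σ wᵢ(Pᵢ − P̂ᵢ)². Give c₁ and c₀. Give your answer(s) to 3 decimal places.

Entries of XᵀWX: Σwᵢ·h·h = 196, Σwᵢ·h = 36, Σwᵢ·1 = 11.
Right-hand side: Σwᵢ·h·P = 290, Σwᵢ·P = 43.
XᵀWX·[c₁, c₀]ᵀ = XᵀWP becomes [[196, 36]; [36, 11]]·[c₁, c₀]ᵀ = [290, 43]ᵀ.
det = 196·11 − 36² = 860.
c₁ = (290·11 − 36·43)/860 = 821/430; c₀ = (196·43 − 36·290)/860 = -503/215.

c₁ = 1.909, c₀ = -2.340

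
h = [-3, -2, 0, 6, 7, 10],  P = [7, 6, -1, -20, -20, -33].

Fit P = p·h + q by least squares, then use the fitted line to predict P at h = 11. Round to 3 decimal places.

P̂ = -34.611

From the data, Σh·h = 198, Σh = 18, Σ1 = 6.
And Σh·P = -623, ΣP = -61.
So MᵀM·[p, q]ᵀ = MᵀP: [[198, 18]; [18, 6]]·[p, q]ᵀ = [-623, -61]ᵀ.
Determinant 198·6 − 18² = 864.
p = ((-623)·6 − 18·(-61))/864 = -55/18; q = (198·(-61) − 18·(-623))/864 = -1.
At h = 11: P̂ = (-55/18)·(11) + (-1)·(1) = -623/18.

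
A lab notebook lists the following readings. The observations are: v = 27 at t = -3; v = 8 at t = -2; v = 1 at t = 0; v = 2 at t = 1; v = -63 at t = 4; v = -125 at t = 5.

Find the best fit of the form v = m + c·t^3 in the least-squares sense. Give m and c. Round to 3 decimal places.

Compute the Gram sums: Σ1 = 6, Σt^3 = 155, Σt^3·t^3 = 20515.
Right-hand side: Σv = -150, Σt^3·v = -20448.
So XᵀX·[m, c]ᵀ = Xᵀv: [[6, 155]; [155, 20515]]·[m, c]ᵀ = [-150, -20448]ᵀ.
Determinant 6·20515 − 155² = 99065.
m = ((-150)·20515 − 155·(-20448))/99065 = 18438/19813; c = (6·(-20448) − 155·(-150))/99065 = -99438/99065.

m = 0.931, c = -1.004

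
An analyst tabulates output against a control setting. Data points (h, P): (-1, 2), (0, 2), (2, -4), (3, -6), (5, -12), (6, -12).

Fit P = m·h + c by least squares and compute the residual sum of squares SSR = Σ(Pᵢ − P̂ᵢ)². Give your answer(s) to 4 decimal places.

Normal-equation sums: Σh·h = 75, Σh = 15, Σ1 = 6.
Right-hand side: Σh·P = -160, ΣP = -30.
Δ = 75·6 − 15² = 225.
m = ((-160)·6 − 15·(-30))/225 = -34/15; c = (75·(-30) − 15·(-160))/225 = 2/3.
Residuals: -14/15, 4/3, -2/15, 2/15, -4/3, 14/15; SSR = 16/3.

SSR = 5.3333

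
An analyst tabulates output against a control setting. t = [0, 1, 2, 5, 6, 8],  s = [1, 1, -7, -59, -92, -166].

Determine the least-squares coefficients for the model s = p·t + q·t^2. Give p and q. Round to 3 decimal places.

p = 2.542, q = -2.922

Normal-equation sums: Σt·t = 130, Σt·t^2 = 862, Σt^2·t^2 = 6034.
Right-hand side: Σt·s = -2188, Σt^2·s = -15438.
Normal equations: [[130, 862]; [862, 6034]]·[p, q]ᵀ = [-2188, -15438]ᵀ.
Δ = 130·6034 − 862² = 41376.
p = ((-2188)·6034 − 862·(-15438))/41376 = 61/24; q = (130·(-15438) − 862·(-2188))/41376 = -30221/10344.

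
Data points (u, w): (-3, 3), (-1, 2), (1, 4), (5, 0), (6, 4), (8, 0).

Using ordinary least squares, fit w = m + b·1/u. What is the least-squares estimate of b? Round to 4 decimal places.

b = 0.6043

Entries of MᵀM: Σ1 = 6, Σ1/u = 19/120, Σ1/u·1/u = 31601/14400.
Right-hand side: Σw = 13, Σ1/u·w = 5/3.
Normal equations: [[6, 19/120]; [19/120, 31601/14400]]·[m, b]ᵀ = [13, 5/3]ᵀ.
Determinant 6·(31601/14400) − (19/120)² = 37849/2880.
m = (13·(31601/14400) − (19/120)·(5/3))/(37849/2880) = 407013/189245; b = (6·(5/3) − (19/120)·13)/(37849/2880) = 22872/37849.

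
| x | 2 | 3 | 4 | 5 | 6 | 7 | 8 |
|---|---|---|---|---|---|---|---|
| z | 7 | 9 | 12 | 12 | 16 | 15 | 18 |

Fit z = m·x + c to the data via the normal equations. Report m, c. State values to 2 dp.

MᵀM·[m, c]ᵀ = Mᵀz reads: 203·m + 35·c = 494;  35·m + 7·c = 89.
(Σx·x = 203, Σx = 35, Σ1 = 7, Σx·z = 494, Σz = 89.)
det = 203·7 − 35² = 196.
m = (494·7 − 35·89)/196 = 7/4; c = (203·89 − 35·494)/196 = 111/28.

m = 1.75, c = 3.96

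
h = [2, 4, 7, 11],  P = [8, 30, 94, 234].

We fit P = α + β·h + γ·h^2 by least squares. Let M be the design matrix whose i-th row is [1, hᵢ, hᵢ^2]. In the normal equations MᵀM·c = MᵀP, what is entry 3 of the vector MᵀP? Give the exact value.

Entry 3 ↔ basis h^2, so (MᵀP)_{3} = Σᵢ (h^2)·Pᵢ = (4)·(8) + (16)·(30) + (49)·(94) + (121)·(234) = 33432.

33432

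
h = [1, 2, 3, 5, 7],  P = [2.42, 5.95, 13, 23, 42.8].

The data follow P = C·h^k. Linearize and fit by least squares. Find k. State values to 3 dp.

k = 1.468

With ln Pᵢ as the transformed response and ln hᵢ as the regressor:
Σln h = 5.3471, Σ(ln h)² = 8.0643, Σln P = 12.1241, Σln h·ln P = 16.4103.
Equations: 8.0643·k + 5.3471·ln C = 16.4103;  5.3471·k + 5·ln C = 12.1241.
Solving (det = 11.7297): k = 1.46827, ln C = 0.85463.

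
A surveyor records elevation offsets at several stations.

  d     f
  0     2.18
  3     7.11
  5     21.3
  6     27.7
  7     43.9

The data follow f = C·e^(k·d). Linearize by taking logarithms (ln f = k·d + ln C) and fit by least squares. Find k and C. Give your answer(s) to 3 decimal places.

k = 0.435, C = 2.128

Let Y = ln f. Fitting Y = k·d + ln C by least squares:
AᵀA = [[119.0000, 21.0000]; [21.0000, 5]], rhs = [67.5800, 12.9029]ᵀ  (here Σd = 21.0000, Σ(d)² = 119.0000, Σln f = 12.9029, Σd·ln f = 67.5800).
Slope k = (n·Σd·ln f − Σd·Σln f)/(n·Σ(d)² − (Σd)²) = (5·67.5800 − 21.0000·12.9029)/154.0000 = 0.43467; ln C = (Σln f − k·Σd)/n = 0.75495, so C = exp(0.75495) = 2.12750.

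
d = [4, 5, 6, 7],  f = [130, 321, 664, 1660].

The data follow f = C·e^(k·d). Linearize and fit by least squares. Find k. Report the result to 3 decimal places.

Taking logs, ln f = k·d + ln C, so regress ln f on d.
Σd = 22.0000, Σ(d)² = 126.0000, Σln f = 24.5518, Σd·ln f = 139.2190.
Equations: 126.0000·k + 22.0000·ln C = 139.2190;  22.0000·k + 4·ln C = 24.5518.
Solving (det = 20.0000): k = 0.83680, ln C = 1.53558.

k = 0.837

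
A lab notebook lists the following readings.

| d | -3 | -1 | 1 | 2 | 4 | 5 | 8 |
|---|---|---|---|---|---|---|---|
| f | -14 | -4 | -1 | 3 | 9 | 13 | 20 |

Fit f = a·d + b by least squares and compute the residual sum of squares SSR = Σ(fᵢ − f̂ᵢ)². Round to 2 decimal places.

From the data, Σd·d = 120, Σd = 16, Σ1 = 7.
Right-hand side: Σd·f = 312, Σf = 26.
det = 120·7 − 16² = 584.
a = (312·7 − 16·26)/584 = 221/73; b = (120·26 − 16·312)/584 = -234/73.
Residuals: -125/73, 163/73, -60/73, 11/73, 7/73, 78/73, -74/73; SSR = 788/73.

SSR = 10.79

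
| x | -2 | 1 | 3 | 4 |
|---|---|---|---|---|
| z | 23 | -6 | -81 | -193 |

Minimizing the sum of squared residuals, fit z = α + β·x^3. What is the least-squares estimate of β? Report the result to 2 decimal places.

The normal system MᵀM·[α, β]ᵀ = Mᵀz is [[4, 84]; [84, 4890]]·[α, β]ᵀ = [-257, -14729]ᵀ.
Δ = 4·4890 − 84² = 12504.
α = ((-257)·4890 − 84·(-14729))/12504 = -3249/2084; β = (4·(-14729) − 84·(-257))/12504 = -4666/1563.

β = -2.99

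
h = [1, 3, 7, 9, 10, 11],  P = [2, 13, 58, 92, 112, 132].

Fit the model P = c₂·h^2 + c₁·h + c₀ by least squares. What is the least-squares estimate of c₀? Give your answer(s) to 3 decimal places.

Entries of AᵀA: Σh^2·h^2 = 33685, Σh^2·h = 3431, Σh^2 = 361, Σh·h = 361, Σh = 41, Σ1 = 6.
And Σh^2·P = 37585, Σh·P = 3847, ΣP = 409.
AᵀA·[c₂, c₁, c₀]ᵀ = AᵀP becomes [[33685, 3431, 361]; [3431, 361, 41]; [361, 41, 6]]·[c₂, c₁, c₀]ᵀ = [37585, 3847, 409]ᵀ.
Row-reducing yields c₂ = 10349/11262, c₁ = 115753/56310, c₀ = -10973/9385.

c₀ = -1.169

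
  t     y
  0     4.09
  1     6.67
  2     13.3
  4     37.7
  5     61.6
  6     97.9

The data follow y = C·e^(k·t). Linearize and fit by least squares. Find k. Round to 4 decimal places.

k = 0.5362

Taking logs, ln y = k·t + ln C, so regress ln y on t.
Σt = 18.0000, Σ(t)² = 82.0000, Σln y = 18.2282, Σt·ln y = 69.6988.
Normal system: [[82.0000, 18.0000]; [18.0000, 6]]·[k, ln C]ᵀ = [69.6988, 18.2282]ᵀ.
Solving (det = 168.0000): k = 0.53622, ln C = 1.42937.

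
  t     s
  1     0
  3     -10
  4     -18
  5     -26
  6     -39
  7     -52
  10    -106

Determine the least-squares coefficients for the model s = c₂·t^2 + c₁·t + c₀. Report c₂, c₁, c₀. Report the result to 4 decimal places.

c₂ = -1.0139, c₁ = -0.5706, c₀ = 1.2615

Setting ∂/∂c₂ … = 0 gives: 14660·c₂ + 1776·c₁ + 236·c₀ = -15580;  1776·c₂ + 236·c₁ + 36·c₀ = -1890;  236·c₂ + 36·c₁ + 7·c₀ = -251.
(Σt^2·t^2 = 14660, Σt^2·t = 1776, Σt^2 = 236, Σt·t = 236, Σt = 36, Σ1 = 7, Σt^2·s = -15580, Σt·s = -1890, Σs = -251.)
Inverting the 3×3 Gram matrix, [c₂, c₁, c₀]ᵀ = [-10980/10829, -12357/21658, 13661/10829]ᵀ.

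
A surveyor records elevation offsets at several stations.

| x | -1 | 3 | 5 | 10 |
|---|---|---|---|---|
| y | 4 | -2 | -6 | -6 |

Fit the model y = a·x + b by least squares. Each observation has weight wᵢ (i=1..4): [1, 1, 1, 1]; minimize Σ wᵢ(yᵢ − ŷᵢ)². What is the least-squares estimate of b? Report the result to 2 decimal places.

b = 1.39

Normal-equation sums: Σwᵢ·x·x = 135, Σwᵢ·x = 17, Σwᵢ·1 = 4.
Moment sums: Σwᵢ·x·y = -100, Σwᵢ·y = -10.
Normal equations: [[135, 17]; [17, 4]]·[a, b]ᵀ = [-100, -10]ᵀ.
Δ = 135·4 − 17² = 251.
a = ((-100)·4 − 17·(-10))/251 = -230/251; b = (135·(-10) − 17·(-100))/251 = 350/251.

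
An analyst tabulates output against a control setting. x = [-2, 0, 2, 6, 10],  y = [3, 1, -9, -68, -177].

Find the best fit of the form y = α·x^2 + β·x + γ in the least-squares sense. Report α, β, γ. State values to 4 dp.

α = -1.5097, β = -2.8217, γ = 2.5096

Sums needed: Σx^2·x^2 = 11328, Σx^2·x = 1216, Σx^2 = 144, Σx·x = 144, Σx = 16, Σ1 = 5.
And Σx^2·y = -20172, Σx·y = -2202, Σy = -250.
Inverting the 3×3 Gram matrix, [α, β, γ]ᵀ = [-11329/7504, -10587/3752, 1177/469]ᵀ.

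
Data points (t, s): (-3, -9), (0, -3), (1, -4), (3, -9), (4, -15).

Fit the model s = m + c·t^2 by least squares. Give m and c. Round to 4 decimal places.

m = -2.9310, c = -0.7241

The normal system AᵀA·[m, c]ᵀ = Aᵀs is [[5, 35]; [35, 419]]·[m, c]ᵀ = [-40, -406]ᵀ.
Determinant 5·419 − 35² = 870.
m = ((-40)·419 − 35·(-406))/870 = -85/29; c = (5·(-406) − 35·(-40))/870 = -21/29.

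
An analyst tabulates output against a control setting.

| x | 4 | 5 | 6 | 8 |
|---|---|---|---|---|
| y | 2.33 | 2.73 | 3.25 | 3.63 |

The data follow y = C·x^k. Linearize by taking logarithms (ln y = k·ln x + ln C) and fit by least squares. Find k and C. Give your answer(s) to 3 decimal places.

Let Y = ln y. Fitting Y = k·ln x + ln C by least squares:
Over the data: Σln x = 6.8669, Σ(ln x)² = 12.0466, Σln y = 4.3181, Σln x·ln y = 7.5817.
Normal system: [[12.0466, 6.8669]; [6.8669, 4]]·[k, ln C]ᵀ = [7.5817, 4.3181]ᵀ.
Solving (det = 1.0316): k = 0.65447, ln C = -0.04404, so C = exp(-0.04404) = 0.95692.

k = 0.654, C = 0.957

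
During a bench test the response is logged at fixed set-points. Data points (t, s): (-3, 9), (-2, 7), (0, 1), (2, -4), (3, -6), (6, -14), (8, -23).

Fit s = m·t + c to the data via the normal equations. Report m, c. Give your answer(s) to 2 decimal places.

Entries of XᵀX: Σt·t = 126, Σt = 14, Σ1 = 7.
For Xᵀs: Σt·s = -335, Σs = -30.
Normal equations: [[126, 14]; [14, 7]]·[m, c]ᵀ = [-335, -30]ᵀ.
Δ = 126·7 − 14² = 686.
m = ((-335)·7 − 14·(-30))/686 = -275/98; c = (126·(-30) − 14·(-335))/686 = 65/49.

m = -2.81, c = 1.33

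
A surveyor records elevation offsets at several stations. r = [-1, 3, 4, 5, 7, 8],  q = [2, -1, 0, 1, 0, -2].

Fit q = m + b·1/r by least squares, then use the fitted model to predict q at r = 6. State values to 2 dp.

q̂ = -0.30

Entries of MᵀM: Σ1 = 6, Σ1/r = 43/840, Σ1/r·1/r = 881749/705600.
Right-hand side: Σq = 0, Σ1/r·q = -143/60.
MᵀM·[m, b]ᵀ = Mᵀq becomes [[6, 43/840]; [43/840, 881749/705600]]·[m, b]ᵀ = [0, -143/60]ᵀ.
Δ = 6·(881749/705600) − (43/840)² = 1057729/141120.
m = (0·(881749/705600) − (43/840)·(-143/60))/(1057729/141120) = 86086/5288645; b = (6·(-143/60) − (43/840)·0)/(1057729/141120) = -2018016/1057729.
At r = 6: q̂ = (86086/5288645)·(1) + (-2018016/1057729)·(1/6) = -1595594/5288645.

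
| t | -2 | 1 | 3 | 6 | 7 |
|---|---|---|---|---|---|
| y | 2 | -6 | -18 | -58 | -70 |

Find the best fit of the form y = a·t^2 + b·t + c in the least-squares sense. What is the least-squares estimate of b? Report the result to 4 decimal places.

Normal-equation sums: Σt^2·t^2 = 3795, Σt^2·t = 579, Σt^2 = 99, Σt·t = 99, Σt = 15, Σ1 = 5.
For Xᵀy: Σt^2·y = -5678, Σt·y = -902, Σy = -150.
Row-reducing yields a = -1955/2037, b = -6841/2037, c = -626/679.

b = -3.3584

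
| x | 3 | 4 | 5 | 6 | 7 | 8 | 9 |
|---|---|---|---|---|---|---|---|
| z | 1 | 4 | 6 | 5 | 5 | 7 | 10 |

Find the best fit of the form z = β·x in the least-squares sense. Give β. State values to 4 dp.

Forming MᵀM = [[280]] and Mᵀz = [260]ᵀ gives MᵀM·[β]ᵀ = Mᵀz.
Hence β = 260 / 280 ≈ 0.928571.

β = 0.9286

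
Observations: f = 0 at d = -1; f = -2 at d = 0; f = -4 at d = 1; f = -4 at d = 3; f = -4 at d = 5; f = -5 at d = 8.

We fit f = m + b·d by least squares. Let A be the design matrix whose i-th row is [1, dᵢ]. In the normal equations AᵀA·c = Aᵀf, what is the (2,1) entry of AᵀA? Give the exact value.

Row 2 ↔ basis d, column 1 ↔ basis 1, so (AᵀA)_{2,1} = Σᵢ d = (-1)·(1) + (0)·(1) + (1)·(1) + (3)·(1) + (5)·(1) + (8)·(1) = 16.

16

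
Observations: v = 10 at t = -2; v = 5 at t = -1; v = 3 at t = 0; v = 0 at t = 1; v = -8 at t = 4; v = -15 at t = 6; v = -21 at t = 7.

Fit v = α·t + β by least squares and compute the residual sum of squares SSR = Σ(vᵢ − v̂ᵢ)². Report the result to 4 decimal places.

Setting ∂/∂α … = 0 gives: 107·α + 15·β = -294;  15·α + 7·β = -26.
Eliminating β: 7·(row 1) − 15·(row 2) gives 524·α = 7·(-294) − 15·(-26) = -1668, so α = -417/131.
Then β = ((-26) − 15·(-417/131))/7 = 407/131.
Residuals: 69/131, -169/131, -14/131, 10/131, 213/131, 130/131, -239/131; SSR = 1168/131.

SSR = 8.9160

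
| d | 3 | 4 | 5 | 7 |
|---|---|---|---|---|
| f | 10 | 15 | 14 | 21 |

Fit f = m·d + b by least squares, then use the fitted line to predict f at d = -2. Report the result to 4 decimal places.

Setting ∂/∂m … = 0 gives: 99·m + 19·b = 307;  19·m + 4·b = 60.
(Σd·d = 99, Σd = 19, Σ1 = 4, Σd·f = 307, Σf = 60.)
Δ = 99·4 − 19² = 35.
m = (307·4 − 19·60)/35 = 88/35; b = (99·60 − 19·307)/35 = 107/35.
At d = -2: f̂ = (88/35)·(-2) + (107/35)·(1) = -69/35.

f̂ = -1.9714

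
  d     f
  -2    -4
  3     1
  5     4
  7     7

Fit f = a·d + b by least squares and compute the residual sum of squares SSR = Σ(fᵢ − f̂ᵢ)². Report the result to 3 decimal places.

SSR = 0.838

Sums needed: Σd·d = 87, Σd = 13, Σ1 = 4.
And Σd·f = 80, Σf = 8.
det = 87·4 − 13² = 179.
a = (80·4 − 13·8)/179 = 216/179; b = (87·8 − 13·80)/179 = -344/179.
Residuals: 60/179, -125/179, -20/179, 85/179; SSR = 150/179.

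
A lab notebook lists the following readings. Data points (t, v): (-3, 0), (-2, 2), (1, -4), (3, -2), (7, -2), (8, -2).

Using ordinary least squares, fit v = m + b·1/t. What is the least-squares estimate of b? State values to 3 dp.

Entries of XᵀX: Σ1 = 6, Σ1/t = 43/56, Σ1/t·1/t = 42569/28224.
For Xᵀv: Σv = -8, Σ1/t·v = -521/84.
Determinant 6·(42569/28224) − (43/56)² = 79591/9408.
m = ((-8)·(42569/28224) − (43/56)·(-521/84))/(79591/9408) = -206134/238773; b = (6·(-521/84) − (43/56)·(-8))/(79591/9408) = -292320/79591.

b = -3.673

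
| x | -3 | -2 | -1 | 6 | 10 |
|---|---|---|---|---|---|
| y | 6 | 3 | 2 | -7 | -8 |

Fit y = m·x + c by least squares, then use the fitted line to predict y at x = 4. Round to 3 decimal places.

Normal-equation sums: Σx·x = 150, Σx = 10, Σ1 = 5.
And Σx·y = -148, Σy = -4.
det = 150·5 − 10² = 650.
m = ((-148)·5 − 10·(-4))/650 = -14/13; c = (150·(-4) − 10·(-148))/650 = 88/65.
At x = 4: ŷ = (-14/13)·(4) + (88/65)·(1) = -192/65.

ŷ = -2.954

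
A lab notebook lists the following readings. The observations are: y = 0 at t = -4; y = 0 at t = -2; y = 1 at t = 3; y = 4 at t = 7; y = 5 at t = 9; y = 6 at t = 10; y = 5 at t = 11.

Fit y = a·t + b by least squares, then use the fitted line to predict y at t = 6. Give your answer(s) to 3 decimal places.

ŷ = 3.473

Forming MᵀM = [[380, 34]; [34, 7]] and Mᵀy = [191, 21]ᵀ gives MᵀM·[a, b]ᵀ = Mᵀy.
Determinant 380·7 − 34² = 1504.
a = (191·7 − 34·21)/1504 = 623/1504; b = (380·21 − 34·191)/1504 = 743/752.
At t = 6: ŷ = (623/1504)·(6) + (743/752)·(1) = 653/188.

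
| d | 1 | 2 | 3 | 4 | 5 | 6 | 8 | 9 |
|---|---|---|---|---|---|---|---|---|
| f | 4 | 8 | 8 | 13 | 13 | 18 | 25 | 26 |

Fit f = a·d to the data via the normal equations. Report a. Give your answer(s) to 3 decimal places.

a = 2.979

The normal system AᵀA·[a]ᵀ = Aᵀf is [[236]]·[a]ᵀ = [703]ᵀ.
Hence a = 703 / 236 ≈ 2.97881.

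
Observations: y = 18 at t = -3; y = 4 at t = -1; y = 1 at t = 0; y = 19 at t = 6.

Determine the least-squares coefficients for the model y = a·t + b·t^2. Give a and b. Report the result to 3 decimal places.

a = -2.947, b = 1.019

Normal-equation sums: Σt·t = 46, Σt·t^2 = 188, Σt^2·t^2 = 1378.
And Σt·y = 56, Σt^2·y = 850.
Determinant 46·1378 − 188² = 28044.
a = (56·1378 − 188·850)/28044 = -6886/2337; b = (46·850 − 188·56)/28044 = 2381/2337.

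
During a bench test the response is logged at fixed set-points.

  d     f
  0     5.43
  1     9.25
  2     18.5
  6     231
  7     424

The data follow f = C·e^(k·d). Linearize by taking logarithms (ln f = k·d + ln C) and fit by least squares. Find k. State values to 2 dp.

k = 0.63

Let Y = ln f. Fitting Y = k·d + ln C by least squares:
XᵀX = [[90.0000, 16.0000]; [16.0000, 5]], rhs = [83.0628, 18.3265]ᵀ  (here Σd = 16.0000, Σ(d)² = 90.0000, Σln f = 18.3265, Σd·ln f = 83.0628).
Δ = 90.0000·5 − (16.0000)² = 194.0000; k = (83.0628·5 − 16.0000·18.3265)/194.0000 = 0.62933, ln C = (90.0000·18.3265 − 16.0000·83.0628)/194.0000 = 1.65144.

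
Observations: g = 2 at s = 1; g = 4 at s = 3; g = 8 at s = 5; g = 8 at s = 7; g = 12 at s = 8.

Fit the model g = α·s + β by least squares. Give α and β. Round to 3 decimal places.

α = 1.305, β = 0.537

From the data, Σs·s = 148, Σs = 24, Σ1 = 5.
Right-hand side: Σs·g = 206, Σg = 34.
AᵀA·[α, β]ᵀ = Aᵀg becomes [[148, 24]; [24, 5]]·[α, β]ᵀ = [206, 34]ᵀ.
det = 148·5 − 24² = 164.
α = (206·5 − 24·34)/164 = 107/82; β = (148·34 − 24·206)/164 = 22/41.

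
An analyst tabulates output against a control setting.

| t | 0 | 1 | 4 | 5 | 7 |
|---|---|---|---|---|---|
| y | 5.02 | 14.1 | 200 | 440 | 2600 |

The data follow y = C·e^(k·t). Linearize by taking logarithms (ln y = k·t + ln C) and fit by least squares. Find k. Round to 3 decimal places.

k = 0.885

Linearized form: ln y = k·t + ln C. From the 5 transformed points,
Σt = 17.0000, Σ(t)² = 91.0000, Σln y = 23.5080, Σt·ln y = 109.3162.
Equations: 91.0000·k + 17.0000·ln C = 109.3162;  17.0000·k + 5·ln C = 23.5080.
Slope k = (n·Σt·ln y − Σt·Σln y)/(n·Σ(t)² − (Σt)²) = (5·109.3162 − 17.0000·23.5080)/166.0000 = 0.88521; ln C = (Σln y − k·Σt)/n = 1.69186.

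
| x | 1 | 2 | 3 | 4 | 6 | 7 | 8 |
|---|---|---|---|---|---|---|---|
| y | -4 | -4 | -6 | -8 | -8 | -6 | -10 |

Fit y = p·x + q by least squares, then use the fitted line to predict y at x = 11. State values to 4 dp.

Compute the Gram sums: Σx·x = 179, Σx = 31, Σ1 = 7.
Moment sums: Σx·y = -232, Σy = -46.
Normal equations: [[179, 31]; [31, 7]]·[p, q]ᵀ = [-232, -46]ᵀ.
Δ = 179·7 − 31² = 292.
p = ((-232)·7 − 31·(-46))/292 = -99/146; q = (179·(-46) − 31·(-232))/292 = -521/146.
At x = 11: ŷ = (-99/146)·(11) + (-521/146)·(1) = -805/73.

ŷ = -11.0274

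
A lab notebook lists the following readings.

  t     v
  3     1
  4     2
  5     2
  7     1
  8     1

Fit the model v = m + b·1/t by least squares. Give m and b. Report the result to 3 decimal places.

The normal equations are: 5·m + (883/840)·b = 7;  (883/840)·m + (176149/705600)·b = 1261/840.
(Σ1 = 5, Σ1/t = 883/840, Σ1/t·1/t = 176149/705600, Σv = 7, Σ1/t·v = 1261/840.)
Eliminating b: (176149/705600)·(row 1) − (883/840)·(row 2) gives (1579/11025)·m = (176149/705600)·7 − (883/840)·(1261/840) = 1993/11760, so m = 29895/25264.
Then b = ((1261/840) − (883/840)·(29895/25264))/(176149/705600) = 3255/3158.

m = 1.183, b = 1.031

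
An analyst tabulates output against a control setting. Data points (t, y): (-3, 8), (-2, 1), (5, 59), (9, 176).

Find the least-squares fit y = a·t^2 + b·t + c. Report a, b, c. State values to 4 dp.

a = 1.9063, b = 2.5633, c = -1.4812

Sums needed: Σt^2·t^2 = 7283, Σt^2·t = 819, Σt^2 = 119, Σt·t = 119, Σt = 9, Σ1 = 4.
Right-hand side: Σt^2·y = 15807, Σt·y = 1853, Σy = 244.
So MᵀM·[a, b, c]ᵀ = Mᵀy: [[7283, 819, 119]; [819, 119, 9]; [119, 9, 4]]·[a, b, c]ᵀ = [15807, 1853, 244]ᵀ.
Row-reducing yields a = 25057/13144, b = 168461/65720, c = -48673/32860.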